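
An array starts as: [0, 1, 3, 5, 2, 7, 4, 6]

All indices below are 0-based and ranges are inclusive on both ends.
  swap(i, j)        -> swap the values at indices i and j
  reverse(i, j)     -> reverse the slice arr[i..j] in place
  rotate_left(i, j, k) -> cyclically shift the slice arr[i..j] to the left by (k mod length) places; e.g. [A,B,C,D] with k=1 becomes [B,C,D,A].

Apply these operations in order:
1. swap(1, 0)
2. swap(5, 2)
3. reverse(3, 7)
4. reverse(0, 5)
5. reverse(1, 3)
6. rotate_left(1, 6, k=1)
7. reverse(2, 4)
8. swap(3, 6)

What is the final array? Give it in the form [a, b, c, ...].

Answer: [3, 6, 1, 7, 4, 2, 0, 5]

Derivation:
After 1 (swap(1, 0)): [1, 0, 3, 5, 2, 7, 4, 6]
After 2 (swap(5, 2)): [1, 0, 7, 5, 2, 3, 4, 6]
After 3 (reverse(3, 7)): [1, 0, 7, 6, 4, 3, 2, 5]
After 4 (reverse(0, 5)): [3, 4, 6, 7, 0, 1, 2, 5]
After 5 (reverse(1, 3)): [3, 7, 6, 4, 0, 1, 2, 5]
After 6 (rotate_left(1, 6, k=1)): [3, 6, 4, 0, 1, 2, 7, 5]
After 7 (reverse(2, 4)): [3, 6, 1, 0, 4, 2, 7, 5]
After 8 (swap(3, 6)): [3, 6, 1, 7, 4, 2, 0, 5]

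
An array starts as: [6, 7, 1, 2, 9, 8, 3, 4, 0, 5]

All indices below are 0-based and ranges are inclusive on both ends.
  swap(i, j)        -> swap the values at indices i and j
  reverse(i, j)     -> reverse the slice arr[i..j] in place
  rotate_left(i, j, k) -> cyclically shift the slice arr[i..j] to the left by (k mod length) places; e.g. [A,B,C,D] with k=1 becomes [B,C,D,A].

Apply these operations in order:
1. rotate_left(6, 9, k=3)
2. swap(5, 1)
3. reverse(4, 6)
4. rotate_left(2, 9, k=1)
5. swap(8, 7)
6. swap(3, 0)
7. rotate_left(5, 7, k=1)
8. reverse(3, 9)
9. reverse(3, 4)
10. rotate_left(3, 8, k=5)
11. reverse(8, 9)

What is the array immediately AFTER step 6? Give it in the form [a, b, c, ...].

After 1 (rotate_left(6, 9, k=3)): [6, 7, 1, 2, 9, 8, 5, 3, 4, 0]
After 2 (swap(5, 1)): [6, 8, 1, 2, 9, 7, 5, 3, 4, 0]
After 3 (reverse(4, 6)): [6, 8, 1, 2, 5, 7, 9, 3, 4, 0]
After 4 (rotate_left(2, 9, k=1)): [6, 8, 2, 5, 7, 9, 3, 4, 0, 1]
After 5 (swap(8, 7)): [6, 8, 2, 5, 7, 9, 3, 0, 4, 1]
After 6 (swap(3, 0)): [5, 8, 2, 6, 7, 9, 3, 0, 4, 1]

Answer: [5, 8, 2, 6, 7, 9, 3, 0, 4, 1]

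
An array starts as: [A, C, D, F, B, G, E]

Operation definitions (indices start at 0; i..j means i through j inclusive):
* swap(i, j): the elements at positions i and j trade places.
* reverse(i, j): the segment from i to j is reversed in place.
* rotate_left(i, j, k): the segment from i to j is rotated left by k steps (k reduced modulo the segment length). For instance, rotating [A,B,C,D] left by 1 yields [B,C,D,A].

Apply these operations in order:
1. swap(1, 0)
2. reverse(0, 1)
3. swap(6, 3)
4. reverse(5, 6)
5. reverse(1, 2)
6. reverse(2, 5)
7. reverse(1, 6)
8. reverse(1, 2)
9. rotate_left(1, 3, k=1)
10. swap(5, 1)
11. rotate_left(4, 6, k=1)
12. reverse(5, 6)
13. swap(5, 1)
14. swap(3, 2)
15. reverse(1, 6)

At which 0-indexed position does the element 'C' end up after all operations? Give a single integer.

Answer: 5

Derivation:
After 1 (swap(1, 0)): [C, A, D, F, B, G, E]
After 2 (reverse(0, 1)): [A, C, D, F, B, G, E]
After 3 (swap(6, 3)): [A, C, D, E, B, G, F]
After 4 (reverse(5, 6)): [A, C, D, E, B, F, G]
After 5 (reverse(1, 2)): [A, D, C, E, B, F, G]
After 6 (reverse(2, 5)): [A, D, F, B, E, C, G]
After 7 (reverse(1, 6)): [A, G, C, E, B, F, D]
After 8 (reverse(1, 2)): [A, C, G, E, B, F, D]
After 9 (rotate_left(1, 3, k=1)): [A, G, E, C, B, F, D]
After 10 (swap(5, 1)): [A, F, E, C, B, G, D]
After 11 (rotate_left(4, 6, k=1)): [A, F, E, C, G, D, B]
After 12 (reverse(5, 6)): [A, F, E, C, G, B, D]
After 13 (swap(5, 1)): [A, B, E, C, G, F, D]
After 14 (swap(3, 2)): [A, B, C, E, G, F, D]
After 15 (reverse(1, 6)): [A, D, F, G, E, C, B]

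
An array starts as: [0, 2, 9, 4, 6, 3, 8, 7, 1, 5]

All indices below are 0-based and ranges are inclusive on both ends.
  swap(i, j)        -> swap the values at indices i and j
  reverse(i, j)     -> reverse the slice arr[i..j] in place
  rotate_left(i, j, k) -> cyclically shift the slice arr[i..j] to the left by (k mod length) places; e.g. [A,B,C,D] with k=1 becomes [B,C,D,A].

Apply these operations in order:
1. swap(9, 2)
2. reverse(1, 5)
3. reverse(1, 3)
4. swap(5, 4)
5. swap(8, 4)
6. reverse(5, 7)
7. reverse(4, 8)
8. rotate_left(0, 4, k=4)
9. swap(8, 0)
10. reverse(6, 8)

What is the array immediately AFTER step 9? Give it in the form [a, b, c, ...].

Answer: [1, 0, 4, 6, 3, 5, 8, 7, 2, 9]

Derivation:
After 1 (swap(9, 2)): [0, 2, 5, 4, 6, 3, 8, 7, 1, 9]
After 2 (reverse(1, 5)): [0, 3, 6, 4, 5, 2, 8, 7, 1, 9]
After 3 (reverse(1, 3)): [0, 4, 6, 3, 5, 2, 8, 7, 1, 9]
After 4 (swap(5, 4)): [0, 4, 6, 3, 2, 5, 8, 7, 1, 9]
After 5 (swap(8, 4)): [0, 4, 6, 3, 1, 5, 8, 7, 2, 9]
After 6 (reverse(5, 7)): [0, 4, 6, 3, 1, 7, 8, 5, 2, 9]
After 7 (reverse(4, 8)): [0, 4, 6, 3, 2, 5, 8, 7, 1, 9]
After 8 (rotate_left(0, 4, k=4)): [2, 0, 4, 6, 3, 5, 8, 7, 1, 9]
After 9 (swap(8, 0)): [1, 0, 4, 6, 3, 5, 8, 7, 2, 9]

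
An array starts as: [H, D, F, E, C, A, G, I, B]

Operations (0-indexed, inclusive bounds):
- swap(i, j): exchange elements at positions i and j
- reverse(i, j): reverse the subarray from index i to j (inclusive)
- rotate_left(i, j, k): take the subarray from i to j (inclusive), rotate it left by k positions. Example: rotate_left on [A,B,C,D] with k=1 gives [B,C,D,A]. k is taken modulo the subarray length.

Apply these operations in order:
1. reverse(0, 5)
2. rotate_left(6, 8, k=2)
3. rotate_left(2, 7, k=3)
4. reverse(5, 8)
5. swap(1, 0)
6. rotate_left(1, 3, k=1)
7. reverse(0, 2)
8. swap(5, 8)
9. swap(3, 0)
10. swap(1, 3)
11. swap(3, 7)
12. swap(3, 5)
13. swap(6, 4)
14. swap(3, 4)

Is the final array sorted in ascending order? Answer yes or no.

Answer: yes

Derivation:
After 1 (reverse(0, 5)): [A, C, E, F, D, H, G, I, B]
After 2 (rotate_left(6, 8, k=2)): [A, C, E, F, D, H, B, G, I]
After 3 (rotate_left(2, 7, k=3)): [A, C, H, B, G, E, F, D, I]
After 4 (reverse(5, 8)): [A, C, H, B, G, I, D, F, E]
After 5 (swap(1, 0)): [C, A, H, B, G, I, D, F, E]
After 6 (rotate_left(1, 3, k=1)): [C, H, B, A, G, I, D, F, E]
After 7 (reverse(0, 2)): [B, H, C, A, G, I, D, F, E]
After 8 (swap(5, 8)): [B, H, C, A, G, E, D, F, I]
After 9 (swap(3, 0)): [A, H, C, B, G, E, D, F, I]
After 10 (swap(1, 3)): [A, B, C, H, G, E, D, F, I]
After 11 (swap(3, 7)): [A, B, C, F, G, E, D, H, I]
After 12 (swap(3, 5)): [A, B, C, E, G, F, D, H, I]
After 13 (swap(6, 4)): [A, B, C, E, D, F, G, H, I]
After 14 (swap(3, 4)): [A, B, C, D, E, F, G, H, I]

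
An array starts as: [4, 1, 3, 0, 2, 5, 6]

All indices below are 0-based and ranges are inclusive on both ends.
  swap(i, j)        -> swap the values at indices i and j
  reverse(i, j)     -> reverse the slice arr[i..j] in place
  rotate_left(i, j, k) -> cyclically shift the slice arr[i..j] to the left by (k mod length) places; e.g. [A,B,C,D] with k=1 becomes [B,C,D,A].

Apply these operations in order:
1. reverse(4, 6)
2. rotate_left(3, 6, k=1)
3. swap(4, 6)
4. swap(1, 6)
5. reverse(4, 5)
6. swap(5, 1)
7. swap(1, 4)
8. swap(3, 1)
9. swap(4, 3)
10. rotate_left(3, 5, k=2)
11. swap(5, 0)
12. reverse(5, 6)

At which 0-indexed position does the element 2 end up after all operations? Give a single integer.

Answer: 0

Derivation:
After 1 (reverse(4, 6)): [4, 1, 3, 0, 6, 5, 2]
After 2 (rotate_left(3, 6, k=1)): [4, 1, 3, 6, 5, 2, 0]
After 3 (swap(4, 6)): [4, 1, 3, 6, 0, 2, 5]
After 4 (swap(1, 6)): [4, 5, 3, 6, 0, 2, 1]
After 5 (reverse(4, 5)): [4, 5, 3, 6, 2, 0, 1]
After 6 (swap(5, 1)): [4, 0, 3, 6, 2, 5, 1]
After 7 (swap(1, 4)): [4, 2, 3, 6, 0, 5, 1]
After 8 (swap(3, 1)): [4, 6, 3, 2, 0, 5, 1]
After 9 (swap(4, 3)): [4, 6, 3, 0, 2, 5, 1]
After 10 (rotate_left(3, 5, k=2)): [4, 6, 3, 5, 0, 2, 1]
After 11 (swap(5, 0)): [2, 6, 3, 5, 0, 4, 1]
After 12 (reverse(5, 6)): [2, 6, 3, 5, 0, 1, 4]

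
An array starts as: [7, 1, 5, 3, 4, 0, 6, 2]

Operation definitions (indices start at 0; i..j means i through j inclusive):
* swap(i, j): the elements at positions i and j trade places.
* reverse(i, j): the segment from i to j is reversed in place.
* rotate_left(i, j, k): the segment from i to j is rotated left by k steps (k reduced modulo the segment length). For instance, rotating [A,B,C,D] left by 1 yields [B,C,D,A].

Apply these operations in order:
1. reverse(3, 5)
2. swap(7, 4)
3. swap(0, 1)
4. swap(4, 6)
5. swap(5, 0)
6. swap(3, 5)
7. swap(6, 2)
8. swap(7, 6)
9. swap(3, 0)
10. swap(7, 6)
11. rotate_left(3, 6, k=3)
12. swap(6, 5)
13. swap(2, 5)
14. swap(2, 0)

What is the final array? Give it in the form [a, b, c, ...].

After 1 (reverse(3, 5)): [7, 1, 5, 0, 4, 3, 6, 2]
After 2 (swap(7, 4)): [7, 1, 5, 0, 2, 3, 6, 4]
After 3 (swap(0, 1)): [1, 7, 5, 0, 2, 3, 6, 4]
After 4 (swap(4, 6)): [1, 7, 5, 0, 6, 3, 2, 4]
After 5 (swap(5, 0)): [3, 7, 5, 0, 6, 1, 2, 4]
After 6 (swap(3, 5)): [3, 7, 5, 1, 6, 0, 2, 4]
After 7 (swap(6, 2)): [3, 7, 2, 1, 6, 0, 5, 4]
After 8 (swap(7, 6)): [3, 7, 2, 1, 6, 0, 4, 5]
After 9 (swap(3, 0)): [1, 7, 2, 3, 6, 0, 4, 5]
After 10 (swap(7, 6)): [1, 7, 2, 3, 6, 0, 5, 4]
After 11 (rotate_left(3, 6, k=3)): [1, 7, 2, 5, 3, 6, 0, 4]
After 12 (swap(6, 5)): [1, 7, 2, 5, 3, 0, 6, 4]
After 13 (swap(2, 5)): [1, 7, 0, 5, 3, 2, 6, 4]
After 14 (swap(2, 0)): [0, 7, 1, 5, 3, 2, 6, 4]

Answer: [0, 7, 1, 5, 3, 2, 6, 4]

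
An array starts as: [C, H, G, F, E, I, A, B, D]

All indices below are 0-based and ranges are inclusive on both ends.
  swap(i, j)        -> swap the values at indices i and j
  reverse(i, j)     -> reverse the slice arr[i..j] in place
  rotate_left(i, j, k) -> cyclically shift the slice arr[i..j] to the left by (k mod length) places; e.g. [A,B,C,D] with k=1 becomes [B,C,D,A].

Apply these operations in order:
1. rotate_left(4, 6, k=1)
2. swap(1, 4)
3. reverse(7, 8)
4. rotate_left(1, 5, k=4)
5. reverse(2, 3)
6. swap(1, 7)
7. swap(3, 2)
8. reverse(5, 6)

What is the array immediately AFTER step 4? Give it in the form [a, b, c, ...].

Answer: [C, A, I, G, F, H, E, D, B]

Derivation:
After 1 (rotate_left(4, 6, k=1)): [C, H, G, F, I, A, E, B, D]
After 2 (swap(1, 4)): [C, I, G, F, H, A, E, B, D]
After 3 (reverse(7, 8)): [C, I, G, F, H, A, E, D, B]
After 4 (rotate_left(1, 5, k=4)): [C, A, I, G, F, H, E, D, B]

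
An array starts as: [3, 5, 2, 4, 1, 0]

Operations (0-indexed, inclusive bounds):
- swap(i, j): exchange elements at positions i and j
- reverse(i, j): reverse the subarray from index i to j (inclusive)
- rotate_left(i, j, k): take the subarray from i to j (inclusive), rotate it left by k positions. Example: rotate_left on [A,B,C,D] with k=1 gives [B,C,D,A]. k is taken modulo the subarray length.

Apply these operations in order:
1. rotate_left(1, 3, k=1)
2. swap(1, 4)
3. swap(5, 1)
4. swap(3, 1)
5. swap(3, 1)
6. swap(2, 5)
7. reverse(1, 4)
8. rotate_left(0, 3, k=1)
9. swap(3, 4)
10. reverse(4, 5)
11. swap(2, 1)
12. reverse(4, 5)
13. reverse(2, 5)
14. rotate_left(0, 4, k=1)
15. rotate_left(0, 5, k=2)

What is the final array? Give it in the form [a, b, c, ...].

Answer: [3, 0, 2, 5, 1, 4]

Derivation:
After 1 (rotate_left(1, 3, k=1)): [3, 2, 4, 5, 1, 0]
After 2 (swap(1, 4)): [3, 1, 4, 5, 2, 0]
After 3 (swap(5, 1)): [3, 0, 4, 5, 2, 1]
After 4 (swap(3, 1)): [3, 5, 4, 0, 2, 1]
After 5 (swap(3, 1)): [3, 0, 4, 5, 2, 1]
After 6 (swap(2, 5)): [3, 0, 1, 5, 2, 4]
After 7 (reverse(1, 4)): [3, 2, 5, 1, 0, 4]
After 8 (rotate_left(0, 3, k=1)): [2, 5, 1, 3, 0, 4]
After 9 (swap(3, 4)): [2, 5, 1, 0, 3, 4]
After 10 (reverse(4, 5)): [2, 5, 1, 0, 4, 3]
After 11 (swap(2, 1)): [2, 1, 5, 0, 4, 3]
After 12 (reverse(4, 5)): [2, 1, 5, 0, 3, 4]
After 13 (reverse(2, 5)): [2, 1, 4, 3, 0, 5]
After 14 (rotate_left(0, 4, k=1)): [1, 4, 3, 0, 2, 5]
After 15 (rotate_left(0, 5, k=2)): [3, 0, 2, 5, 1, 4]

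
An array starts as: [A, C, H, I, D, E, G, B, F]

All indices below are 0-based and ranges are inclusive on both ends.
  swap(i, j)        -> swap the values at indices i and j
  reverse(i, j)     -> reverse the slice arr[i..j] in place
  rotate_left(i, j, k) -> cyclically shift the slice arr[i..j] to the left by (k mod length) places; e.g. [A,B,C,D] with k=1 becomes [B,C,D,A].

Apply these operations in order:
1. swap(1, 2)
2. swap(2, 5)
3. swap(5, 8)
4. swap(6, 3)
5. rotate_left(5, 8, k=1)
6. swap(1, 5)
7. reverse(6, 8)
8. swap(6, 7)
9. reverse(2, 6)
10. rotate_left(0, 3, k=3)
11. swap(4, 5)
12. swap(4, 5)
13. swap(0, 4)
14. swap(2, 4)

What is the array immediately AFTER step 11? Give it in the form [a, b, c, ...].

Answer: [H, A, I, C, G, D, E, F, B]

Derivation:
After 1 (swap(1, 2)): [A, H, C, I, D, E, G, B, F]
After 2 (swap(2, 5)): [A, H, E, I, D, C, G, B, F]
After 3 (swap(5, 8)): [A, H, E, I, D, F, G, B, C]
After 4 (swap(6, 3)): [A, H, E, G, D, F, I, B, C]
After 5 (rotate_left(5, 8, k=1)): [A, H, E, G, D, I, B, C, F]
After 6 (swap(1, 5)): [A, I, E, G, D, H, B, C, F]
After 7 (reverse(6, 8)): [A, I, E, G, D, H, F, C, B]
After 8 (swap(6, 7)): [A, I, E, G, D, H, C, F, B]
After 9 (reverse(2, 6)): [A, I, C, H, D, G, E, F, B]
After 10 (rotate_left(0, 3, k=3)): [H, A, I, C, D, G, E, F, B]
After 11 (swap(4, 5)): [H, A, I, C, G, D, E, F, B]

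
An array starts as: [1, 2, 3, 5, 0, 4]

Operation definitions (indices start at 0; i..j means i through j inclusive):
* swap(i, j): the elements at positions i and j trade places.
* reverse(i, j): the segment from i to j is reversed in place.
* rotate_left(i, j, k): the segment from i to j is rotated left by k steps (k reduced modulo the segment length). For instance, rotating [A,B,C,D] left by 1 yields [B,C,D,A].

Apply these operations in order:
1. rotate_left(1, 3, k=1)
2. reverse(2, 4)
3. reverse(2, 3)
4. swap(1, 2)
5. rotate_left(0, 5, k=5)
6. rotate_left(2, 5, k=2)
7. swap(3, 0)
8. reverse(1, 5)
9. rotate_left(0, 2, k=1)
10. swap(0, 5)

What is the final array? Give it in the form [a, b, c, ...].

After 1 (rotate_left(1, 3, k=1)): [1, 3, 5, 2, 0, 4]
After 2 (reverse(2, 4)): [1, 3, 0, 2, 5, 4]
After 3 (reverse(2, 3)): [1, 3, 2, 0, 5, 4]
After 4 (swap(1, 2)): [1, 2, 3, 0, 5, 4]
After 5 (rotate_left(0, 5, k=5)): [4, 1, 2, 3, 0, 5]
After 6 (rotate_left(2, 5, k=2)): [4, 1, 0, 5, 2, 3]
After 7 (swap(3, 0)): [5, 1, 0, 4, 2, 3]
After 8 (reverse(1, 5)): [5, 3, 2, 4, 0, 1]
After 9 (rotate_left(0, 2, k=1)): [3, 2, 5, 4, 0, 1]
After 10 (swap(0, 5)): [1, 2, 5, 4, 0, 3]

Answer: [1, 2, 5, 4, 0, 3]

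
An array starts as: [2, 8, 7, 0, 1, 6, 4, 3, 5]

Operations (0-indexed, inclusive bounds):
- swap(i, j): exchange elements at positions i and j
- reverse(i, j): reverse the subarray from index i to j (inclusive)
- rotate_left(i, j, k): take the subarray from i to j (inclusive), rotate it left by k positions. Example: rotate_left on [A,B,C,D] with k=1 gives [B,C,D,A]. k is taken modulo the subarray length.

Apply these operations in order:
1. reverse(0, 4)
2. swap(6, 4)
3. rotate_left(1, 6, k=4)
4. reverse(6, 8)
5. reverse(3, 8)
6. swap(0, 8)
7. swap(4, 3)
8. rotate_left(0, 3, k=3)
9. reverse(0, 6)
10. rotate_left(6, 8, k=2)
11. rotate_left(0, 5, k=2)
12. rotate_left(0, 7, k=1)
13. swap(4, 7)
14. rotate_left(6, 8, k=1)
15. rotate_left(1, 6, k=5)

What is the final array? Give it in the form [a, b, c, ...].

Answer: [2, 5, 6, 0, 8, 4, 1, 7, 3]

Derivation:
After 1 (reverse(0, 4)): [1, 0, 7, 8, 2, 6, 4, 3, 5]
After 2 (swap(6, 4)): [1, 0, 7, 8, 4, 6, 2, 3, 5]
After 3 (rotate_left(1, 6, k=4)): [1, 6, 2, 0, 7, 8, 4, 3, 5]
After 4 (reverse(6, 8)): [1, 6, 2, 0, 7, 8, 5, 3, 4]
After 5 (reverse(3, 8)): [1, 6, 2, 4, 3, 5, 8, 7, 0]
After 6 (swap(0, 8)): [0, 6, 2, 4, 3, 5, 8, 7, 1]
After 7 (swap(4, 3)): [0, 6, 2, 3, 4, 5, 8, 7, 1]
After 8 (rotate_left(0, 3, k=3)): [3, 0, 6, 2, 4, 5, 8, 7, 1]
After 9 (reverse(0, 6)): [8, 5, 4, 2, 6, 0, 3, 7, 1]
After 10 (rotate_left(6, 8, k=2)): [8, 5, 4, 2, 6, 0, 1, 3, 7]
After 11 (rotate_left(0, 5, k=2)): [4, 2, 6, 0, 8, 5, 1, 3, 7]
After 12 (rotate_left(0, 7, k=1)): [2, 6, 0, 8, 5, 1, 3, 4, 7]
After 13 (swap(4, 7)): [2, 6, 0, 8, 4, 1, 3, 5, 7]
After 14 (rotate_left(6, 8, k=1)): [2, 6, 0, 8, 4, 1, 5, 7, 3]
After 15 (rotate_left(1, 6, k=5)): [2, 5, 6, 0, 8, 4, 1, 7, 3]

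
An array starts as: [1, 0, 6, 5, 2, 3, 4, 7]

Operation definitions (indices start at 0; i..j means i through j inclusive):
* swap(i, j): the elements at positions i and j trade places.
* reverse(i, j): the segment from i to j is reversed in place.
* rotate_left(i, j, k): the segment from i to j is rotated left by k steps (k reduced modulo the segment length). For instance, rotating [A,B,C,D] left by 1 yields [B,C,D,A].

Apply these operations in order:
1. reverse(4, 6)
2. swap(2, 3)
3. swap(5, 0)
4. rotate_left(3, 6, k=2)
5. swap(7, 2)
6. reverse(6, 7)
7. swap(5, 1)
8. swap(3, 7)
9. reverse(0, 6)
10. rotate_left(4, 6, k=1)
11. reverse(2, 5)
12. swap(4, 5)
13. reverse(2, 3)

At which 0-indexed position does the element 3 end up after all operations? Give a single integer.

Answer: 3

Derivation:
After 1 (reverse(4, 6)): [1, 0, 6, 5, 4, 3, 2, 7]
After 2 (swap(2, 3)): [1, 0, 5, 6, 4, 3, 2, 7]
After 3 (swap(5, 0)): [3, 0, 5, 6, 4, 1, 2, 7]
After 4 (rotate_left(3, 6, k=2)): [3, 0, 5, 1, 2, 6, 4, 7]
After 5 (swap(7, 2)): [3, 0, 7, 1, 2, 6, 4, 5]
After 6 (reverse(6, 7)): [3, 0, 7, 1, 2, 6, 5, 4]
After 7 (swap(5, 1)): [3, 6, 7, 1, 2, 0, 5, 4]
After 8 (swap(3, 7)): [3, 6, 7, 4, 2, 0, 5, 1]
After 9 (reverse(0, 6)): [5, 0, 2, 4, 7, 6, 3, 1]
After 10 (rotate_left(4, 6, k=1)): [5, 0, 2, 4, 6, 3, 7, 1]
After 11 (reverse(2, 5)): [5, 0, 3, 6, 4, 2, 7, 1]
After 12 (swap(4, 5)): [5, 0, 3, 6, 2, 4, 7, 1]
After 13 (reverse(2, 3)): [5, 0, 6, 3, 2, 4, 7, 1]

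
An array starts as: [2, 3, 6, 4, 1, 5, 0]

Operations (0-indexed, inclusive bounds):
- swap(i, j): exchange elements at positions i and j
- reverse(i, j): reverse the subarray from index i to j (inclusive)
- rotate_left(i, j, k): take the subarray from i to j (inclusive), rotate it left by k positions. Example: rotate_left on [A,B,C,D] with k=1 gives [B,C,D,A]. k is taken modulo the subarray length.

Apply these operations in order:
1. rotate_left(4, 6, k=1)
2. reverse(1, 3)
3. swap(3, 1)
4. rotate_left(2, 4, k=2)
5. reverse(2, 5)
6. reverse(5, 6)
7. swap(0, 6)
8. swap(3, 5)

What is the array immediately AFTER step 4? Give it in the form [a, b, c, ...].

Answer: [2, 3, 5, 6, 4, 0, 1]

Derivation:
After 1 (rotate_left(4, 6, k=1)): [2, 3, 6, 4, 5, 0, 1]
After 2 (reverse(1, 3)): [2, 4, 6, 3, 5, 0, 1]
After 3 (swap(3, 1)): [2, 3, 6, 4, 5, 0, 1]
After 4 (rotate_left(2, 4, k=2)): [2, 3, 5, 6, 4, 0, 1]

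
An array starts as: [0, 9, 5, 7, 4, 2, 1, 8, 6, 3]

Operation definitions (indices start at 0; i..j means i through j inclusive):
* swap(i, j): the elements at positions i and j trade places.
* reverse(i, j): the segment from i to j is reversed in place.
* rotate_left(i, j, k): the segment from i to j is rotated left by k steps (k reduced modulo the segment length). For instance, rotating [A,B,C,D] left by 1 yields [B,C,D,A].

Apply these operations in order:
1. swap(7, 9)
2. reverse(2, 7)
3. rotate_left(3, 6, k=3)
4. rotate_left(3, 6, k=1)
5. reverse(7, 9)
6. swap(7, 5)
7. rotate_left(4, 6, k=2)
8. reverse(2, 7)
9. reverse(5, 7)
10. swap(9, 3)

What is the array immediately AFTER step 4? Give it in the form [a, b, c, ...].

Answer: [0, 9, 3, 1, 2, 4, 7, 5, 6, 8]

Derivation:
After 1 (swap(7, 9)): [0, 9, 5, 7, 4, 2, 1, 3, 6, 8]
After 2 (reverse(2, 7)): [0, 9, 3, 1, 2, 4, 7, 5, 6, 8]
After 3 (rotate_left(3, 6, k=3)): [0, 9, 3, 7, 1, 2, 4, 5, 6, 8]
After 4 (rotate_left(3, 6, k=1)): [0, 9, 3, 1, 2, 4, 7, 5, 6, 8]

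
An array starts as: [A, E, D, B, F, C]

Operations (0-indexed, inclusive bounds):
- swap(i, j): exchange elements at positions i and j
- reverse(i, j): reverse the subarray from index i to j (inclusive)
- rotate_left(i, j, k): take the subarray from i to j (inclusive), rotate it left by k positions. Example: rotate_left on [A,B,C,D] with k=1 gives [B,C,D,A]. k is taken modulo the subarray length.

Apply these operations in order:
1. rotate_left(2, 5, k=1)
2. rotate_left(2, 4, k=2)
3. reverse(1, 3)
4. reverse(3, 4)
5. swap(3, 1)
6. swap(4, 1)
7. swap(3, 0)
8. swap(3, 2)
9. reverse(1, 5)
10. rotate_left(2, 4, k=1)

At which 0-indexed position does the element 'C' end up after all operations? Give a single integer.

Answer: 2

Derivation:
After 1 (rotate_left(2, 5, k=1)): [A, E, B, F, C, D]
After 2 (rotate_left(2, 4, k=2)): [A, E, C, B, F, D]
After 3 (reverse(1, 3)): [A, B, C, E, F, D]
After 4 (reverse(3, 4)): [A, B, C, F, E, D]
After 5 (swap(3, 1)): [A, F, C, B, E, D]
After 6 (swap(4, 1)): [A, E, C, B, F, D]
After 7 (swap(3, 0)): [B, E, C, A, F, D]
After 8 (swap(3, 2)): [B, E, A, C, F, D]
After 9 (reverse(1, 5)): [B, D, F, C, A, E]
After 10 (rotate_left(2, 4, k=1)): [B, D, C, A, F, E]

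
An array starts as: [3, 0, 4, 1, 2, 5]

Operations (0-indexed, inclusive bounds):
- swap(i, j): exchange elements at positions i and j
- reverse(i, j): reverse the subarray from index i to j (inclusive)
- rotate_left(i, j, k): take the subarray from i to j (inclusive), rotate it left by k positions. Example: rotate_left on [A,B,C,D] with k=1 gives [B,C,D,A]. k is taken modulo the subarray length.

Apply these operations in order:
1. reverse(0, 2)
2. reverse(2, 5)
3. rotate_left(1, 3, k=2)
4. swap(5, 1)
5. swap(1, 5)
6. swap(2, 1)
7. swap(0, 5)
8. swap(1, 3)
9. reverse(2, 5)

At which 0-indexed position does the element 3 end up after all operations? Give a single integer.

After 1 (reverse(0, 2)): [4, 0, 3, 1, 2, 5]
After 2 (reverse(2, 5)): [4, 0, 5, 2, 1, 3]
After 3 (rotate_left(1, 3, k=2)): [4, 2, 0, 5, 1, 3]
After 4 (swap(5, 1)): [4, 3, 0, 5, 1, 2]
After 5 (swap(1, 5)): [4, 2, 0, 5, 1, 3]
After 6 (swap(2, 1)): [4, 0, 2, 5, 1, 3]
After 7 (swap(0, 5)): [3, 0, 2, 5, 1, 4]
After 8 (swap(1, 3)): [3, 5, 2, 0, 1, 4]
After 9 (reverse(2, 5)): [3, 5, 4, 1, 0, 2]

Answer: 0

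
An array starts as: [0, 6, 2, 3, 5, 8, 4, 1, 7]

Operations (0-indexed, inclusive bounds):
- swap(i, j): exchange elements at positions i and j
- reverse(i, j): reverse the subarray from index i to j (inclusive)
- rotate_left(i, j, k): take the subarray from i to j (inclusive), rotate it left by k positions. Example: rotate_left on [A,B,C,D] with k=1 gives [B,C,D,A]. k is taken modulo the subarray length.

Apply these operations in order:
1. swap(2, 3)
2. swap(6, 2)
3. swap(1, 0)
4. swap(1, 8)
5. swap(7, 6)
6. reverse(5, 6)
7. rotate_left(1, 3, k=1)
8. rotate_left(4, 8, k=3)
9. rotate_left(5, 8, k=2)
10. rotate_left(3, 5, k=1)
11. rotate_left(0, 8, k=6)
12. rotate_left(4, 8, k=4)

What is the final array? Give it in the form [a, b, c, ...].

Answer: [8, 0, 5, 6, 7, 4, 2, 3, 1]

Derivation:
After 1 (swap(2, 3)): [0, 6, 3, 2, 5, 8, 4, 1, 7]
After 2 (swap(6, 2)): [0, 6, 4, 2, 5, 8, 3, 1, 7]
After 3 (swap(1, 0)): [6, 0, 4, 2, 5, 8, 3, 1, 7]
After 4 (swap(1, 8)): [6, 7, 4, 2, 5, 8, 3, 1, 0]
After 5 (swap(7, 6)): [6, 7, 4, 2, 5, 8, 1, 3, 0]
After 6 (reverse(5, 6)): [6, 7, 4, 2, 5, 1, 8, 3, 0]
After 7 (rotate_left(1, 3, k=1)): [6, 4, 2, 7, 5, 1, 8, 3, 0]
After 8 (rotate_left(4, 8, k=3)): [6, 4, 2, 7, 3, 0, 5, 1, 8]
After 9 (rotate_left(5, 8, k=2)): [6, 4, 2, 7, 3, 1, 8, 0, 5]
After 10 (rotate_left(3, 5, k=1)): [6, 4, 2, 3, 1, 7, 8, 0, 5]
After 11 (rotate_left(0, 8, k=6)): [8, 0, 5, 6, 4, 2, 3, 1, 7]
After 12 (rotate_left(4, 8, k=4)): [8, 0, 5, 6, 7, 4, 2, 3, 1]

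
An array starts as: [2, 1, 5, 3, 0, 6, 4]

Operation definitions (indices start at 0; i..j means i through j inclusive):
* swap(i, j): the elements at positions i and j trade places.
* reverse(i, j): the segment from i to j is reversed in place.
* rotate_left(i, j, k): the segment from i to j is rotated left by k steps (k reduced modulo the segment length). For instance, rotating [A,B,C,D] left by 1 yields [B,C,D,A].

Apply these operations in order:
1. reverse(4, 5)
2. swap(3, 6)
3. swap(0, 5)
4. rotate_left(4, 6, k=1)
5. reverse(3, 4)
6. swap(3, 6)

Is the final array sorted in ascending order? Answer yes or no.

After 1 (reverse(4, 5)): [2, 1, 5, 3, 6, 0, 4]
After 2 (swap(3, 6)): [2, 1, 5, 4, 6, 0, 3]
After 3 (swap(0, 5)): [0, 1, 5, 4, 6, 2, 3]
After 4 (rotate_left(4, 6, k=1)): [0, 1, 5, 4, 2, 3, 6]
After 5 (reverse(3, 4)): [0, 1, 5, 2, 4, 3, 6]
After 6 (swap(3, 6)): [0, 1, 5, 6, 4, 3, 2]

Answer: no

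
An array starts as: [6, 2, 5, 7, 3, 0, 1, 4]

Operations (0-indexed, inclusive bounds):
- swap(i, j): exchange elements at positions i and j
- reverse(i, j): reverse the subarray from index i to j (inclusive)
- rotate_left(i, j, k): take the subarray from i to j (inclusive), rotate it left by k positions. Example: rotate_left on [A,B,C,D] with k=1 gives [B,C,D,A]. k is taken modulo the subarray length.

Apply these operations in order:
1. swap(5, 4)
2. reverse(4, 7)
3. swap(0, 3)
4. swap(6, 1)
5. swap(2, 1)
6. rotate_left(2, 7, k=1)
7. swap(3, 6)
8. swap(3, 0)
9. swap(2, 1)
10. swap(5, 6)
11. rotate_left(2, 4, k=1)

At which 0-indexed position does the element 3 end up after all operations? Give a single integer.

After 1 (swap(5, 4)): [6, 2, 5, 7, 0, 3, 1, 4]
After 2 (reverse(4, 7)): [6, 2, 5, 7, 4, 1, 3, 0]
After 3 (swap(0, 3)): [7, 2, 5, 6, 4, 1, 3, 0]
After 4 (swap(6, 1)): [7, 3, 5, 6, 4, 1, 2, 0]
After 5 (swap(2, 1)): [7, 5, 3, 6, 4, 1, 2, 0]
After 6 (rotate_left(2, 7, k=1)): [7, 5, 6, 4, 1, 2, 0, 3]
After 7 (swap(3, 6)): [7, 5, 6, 0, 1, 2, 4, 3]
After 8 (swap(3, 0)): [0, 5, 6, 7, 1, 2, 4, 3]
After 9 (swap(2, 1)): [0, 6, 5, 7, 1, 2, 4, 3]
After 10 (swap(5, 6)): [0, 6, 5, 7, 1, 4, 2, 3]
After 11 (rotate_left(2, 4, k=1)): [0, 6, 7, 1, 5, 4, 2, 3]

Answer: 7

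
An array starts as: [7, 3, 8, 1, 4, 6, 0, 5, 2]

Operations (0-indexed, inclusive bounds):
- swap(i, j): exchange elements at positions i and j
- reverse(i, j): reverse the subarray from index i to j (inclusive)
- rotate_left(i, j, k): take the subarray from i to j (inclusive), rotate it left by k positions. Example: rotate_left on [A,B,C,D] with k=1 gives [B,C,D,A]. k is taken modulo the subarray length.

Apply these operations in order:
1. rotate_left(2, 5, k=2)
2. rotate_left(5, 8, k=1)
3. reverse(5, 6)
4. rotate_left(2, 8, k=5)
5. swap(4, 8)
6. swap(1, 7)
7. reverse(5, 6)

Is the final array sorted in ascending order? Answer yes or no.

Answer: no

Derivation:
After 1 (rotate_left(2, 5, k=2)): [7, 3, 4, 6, 8, 1, 0, 5, 2]
After 2 (rotate_left(5, 8, k=1)): [7, 3, 4, 6, 8, 0, 5, 2, 1]
After 3 (reverse(5, 6)): [7, 3, 4, 6, 8, 5, 0, 2, 1]
After 4 (rotate_left(2, 8, k=5)): [7, 3, 2, 1, 4, 6, 8, 5, 0]
After 5 (swap(4, 8)): [7, 3, 2, 1, 0, 6, 8, 5, 4]
After 6 (swap(1, 7)): [7, 5, 2, 1, 0, 6, 8, 3, 4]
After 7 (reverse(5, 6)): [7, 5, 2, 1, 0, 8, 6, 3, 4]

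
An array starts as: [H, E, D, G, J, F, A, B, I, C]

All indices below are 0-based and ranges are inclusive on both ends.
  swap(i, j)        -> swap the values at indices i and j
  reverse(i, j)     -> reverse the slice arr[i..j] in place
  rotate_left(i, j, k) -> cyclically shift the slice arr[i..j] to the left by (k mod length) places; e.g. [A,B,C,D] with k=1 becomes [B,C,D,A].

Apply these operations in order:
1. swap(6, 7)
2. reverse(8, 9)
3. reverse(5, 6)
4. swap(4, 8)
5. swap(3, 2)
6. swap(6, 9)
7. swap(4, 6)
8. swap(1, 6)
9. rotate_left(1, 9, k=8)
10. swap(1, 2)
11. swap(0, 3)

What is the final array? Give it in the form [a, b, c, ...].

After 1 (swap(6, 7)): [H, E, D, G, J, F, B, A, I, C]
After 2 (reverse(8, 9)): [H, E, D, G, J, F, B, A, C, I]
After 3 (reverse(5, 6)): [H, E, D, G, J, B, F, A, C, I]
After 4 (swap(4, 8)): [H, E, D, G, C, B, F, A, J, I]
After 5 (swap(3, 2)): [H, E, G, D, C, B, F, A, J, I]
After 6 (swap(6, 9)): [H, E, G, D, C, B, I, A, J, F]
After 7 (swap(4, 6)): [H, E, G, D, I, B, C, A, J, F]
After 8 (swap(1, 6)): [H, C, G, D, I, B, E, A, J, F]
After 9 (rotate_left(1, 9, k=8)): [H, F, C, G, D, I, B, E, A, J]
After 10 (swap(1, 2)): [H, C, F, G, D, I, B, E, A, J]
After 11 (swap(0, 3)): [G, C, F, H, D, I, B, E, A, J]

Answer: [G, C, F, H, D, I, B, E, A, J]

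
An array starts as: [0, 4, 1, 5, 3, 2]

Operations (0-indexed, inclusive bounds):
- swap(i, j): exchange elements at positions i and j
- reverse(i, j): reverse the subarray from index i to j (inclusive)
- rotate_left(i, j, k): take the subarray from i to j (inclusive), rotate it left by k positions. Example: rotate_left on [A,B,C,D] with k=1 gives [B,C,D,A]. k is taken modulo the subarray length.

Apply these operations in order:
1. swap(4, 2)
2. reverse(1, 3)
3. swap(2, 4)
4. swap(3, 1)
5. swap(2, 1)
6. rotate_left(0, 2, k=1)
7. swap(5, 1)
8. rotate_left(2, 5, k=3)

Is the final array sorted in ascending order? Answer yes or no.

Answer: no

Derivation:
After 1 (swap(4, 2)): [0, 4, 3, 5, 1, 2]
After 2 (reverse(1, 3)): [0, 5, 3, 4, 1, 2]
After 3 (swap(2, 4)): [0, 5, 1, 4, 3, 2]
After 4 (swap(3, 1)): [0, 4, 1, 5, 3, 2]
After 5 (swap(2, 1)): [0, 1, 4, 5, 3, 2]
After 6 (rotate_left(0, 2, k=1)): [1, 4, 0, 5, 3, 2]
After 7 (swap(5, 1)): [1, 2, 0, 5, 3, 4]
After 8 (rotate_left(2, 5, k=3)): [1, 2, 4, 0, 5, 3]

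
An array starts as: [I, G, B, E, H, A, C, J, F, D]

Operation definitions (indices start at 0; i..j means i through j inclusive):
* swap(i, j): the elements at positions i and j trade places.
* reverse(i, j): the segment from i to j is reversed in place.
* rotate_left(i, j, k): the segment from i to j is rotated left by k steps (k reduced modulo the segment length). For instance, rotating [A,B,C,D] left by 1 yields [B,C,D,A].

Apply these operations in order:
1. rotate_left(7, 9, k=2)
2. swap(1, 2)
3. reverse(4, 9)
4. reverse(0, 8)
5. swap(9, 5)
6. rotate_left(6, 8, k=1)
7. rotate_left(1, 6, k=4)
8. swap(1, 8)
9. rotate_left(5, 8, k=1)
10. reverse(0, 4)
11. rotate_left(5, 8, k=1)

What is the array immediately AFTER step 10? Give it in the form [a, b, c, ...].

Answer: [D, C, B, G, A, F, I, H, J, E]

Derivation:
After 1 (rotate_left(7, 9, k=2)): [I, G, B, E, H, A, C, D, J, F]
After 2 (swap(1, 2)): [I, B, G, E, H, A, C, D, J, F]
After 3 (reverse(4, 9)): [I, B, G, E, F, J, D, C, A, H]
After 4 (reverse(0, 8)): [A, C, D, J, F, E, G, B, I, H]
After 5 (swap(9, 5)): [A, C, D, J, F, H, G, B, I, E]
After 6 (rotate_left(6, 8, k=1)): [A, C, D, J, F, H, B, I, G, E]
After 7 (rotate_left(1, 6, k=4)): [A, H, B, C, D, J, F, I, G, E]
After 8 (swap(1, 8)): [A, G, B, C, D, J, F, I, H, E]
After 9 (rotate_left(5, 8, k=1)): [A, G, B, C, D, F, I, H, J, E]
After 10 (reverse(0, 4)): [D, C, B, G, A, F, I, H, J, E]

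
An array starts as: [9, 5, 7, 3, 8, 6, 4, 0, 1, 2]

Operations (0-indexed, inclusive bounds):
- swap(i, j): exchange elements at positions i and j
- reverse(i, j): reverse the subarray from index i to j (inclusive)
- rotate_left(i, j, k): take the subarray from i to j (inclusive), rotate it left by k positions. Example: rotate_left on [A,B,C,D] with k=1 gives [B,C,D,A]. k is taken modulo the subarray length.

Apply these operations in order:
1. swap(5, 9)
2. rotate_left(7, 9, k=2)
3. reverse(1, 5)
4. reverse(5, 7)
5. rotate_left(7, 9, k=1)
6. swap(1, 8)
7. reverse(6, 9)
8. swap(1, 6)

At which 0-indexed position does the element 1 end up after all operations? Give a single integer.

Answer: 6

Derivation:
After 1 (swap(5, 9)): [9, 5, 7, 3, 8, 2, 4, 0, 1, 6]
After 2 (rotate_left(7, 9, k=2)): [9, 5, 7, 3, 8, 2, 4, 6, 0, 1]
After 3 (reverse(1, 5)): [9, 2, 8, 3, 7, 5, 4, 6, 0, 1]
After 4 (reverse(5, 7)): [9, 2, 8, 3, 7, 6, 4, 5, 0, 1]
After 5 (rotate_left(7, 9, k=1)): [9, 2, 8, 3, 7, 6, 4, 0, 1, 5]
After 6 (swap(1, 8)): [9, 1, 8, 3, 7, 6, 4, 0, 2, 5]
After 7 (reverse(6, 9)): [9, 1, 8, 3, 7, 6, 5, 2, 0, 4]
After 8 (swap(1, 6)): [9, 5, 8, 3, 7, 6, 1, 2, 0, 4]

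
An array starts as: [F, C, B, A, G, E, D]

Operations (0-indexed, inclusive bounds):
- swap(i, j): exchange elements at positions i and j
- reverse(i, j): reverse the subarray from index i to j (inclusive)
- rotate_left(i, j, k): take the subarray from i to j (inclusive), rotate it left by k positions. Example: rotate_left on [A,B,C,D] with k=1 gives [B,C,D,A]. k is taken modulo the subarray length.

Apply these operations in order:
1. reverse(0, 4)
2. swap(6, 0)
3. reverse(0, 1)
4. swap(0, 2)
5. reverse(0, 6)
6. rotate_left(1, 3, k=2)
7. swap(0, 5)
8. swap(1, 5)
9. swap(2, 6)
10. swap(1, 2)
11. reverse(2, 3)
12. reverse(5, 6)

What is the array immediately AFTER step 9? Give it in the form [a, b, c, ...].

After 1 (reverse(0, 4)): [G, A, B, C, F, E, D]
After 2 (swap(6, 0)): [D, A, B, C, F, E, G]
After 3 (reverse(0, 1)): [A, D, B, C, F, E, G]
After 4 (swap(0, 2)): [B, D, A, C, F, E, G]
After 5 (reverse(0, 6)): [G, E, F, C, A, D, B]
After 6 (rotate_left(1, 3, k=2)): [G, C, E, F, A, D, B]
After 7 (swap(0, 5)): [D, C, E, F, A, G, B]
After 8 (swap(1, 5)): [D, G, E, F, A, C, B]
After 9 (swap(2, 6)): [D, G, B, F, A, C, E]

Answer: [D, G, B, F, A, C, E]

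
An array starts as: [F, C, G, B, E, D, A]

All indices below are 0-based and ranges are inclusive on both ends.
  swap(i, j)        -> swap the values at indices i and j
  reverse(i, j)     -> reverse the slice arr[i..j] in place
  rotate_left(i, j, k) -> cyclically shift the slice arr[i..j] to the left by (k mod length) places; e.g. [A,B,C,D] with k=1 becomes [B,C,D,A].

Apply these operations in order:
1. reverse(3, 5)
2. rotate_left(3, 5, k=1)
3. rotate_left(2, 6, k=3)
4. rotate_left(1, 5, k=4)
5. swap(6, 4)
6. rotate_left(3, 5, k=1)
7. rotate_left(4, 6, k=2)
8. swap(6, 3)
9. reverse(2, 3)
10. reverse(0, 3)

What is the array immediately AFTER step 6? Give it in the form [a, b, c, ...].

After 1 (reverse(3, 5)): [F, C, G, D, E, B, A]
After 2 (rotate_left(3, 5, k=1)): [F, C, G, E, B, D, A]
After 3 (rotate_left(2, 6, k=3)): [F, C, D, A, G, E, B]
After 4 (rotate_left(1, 5, k=4)): [F, E, C, D, A, G, B]
After 5 (swap(6, 4)): [F, E, C, D, B, G, A]
After 6 (rotate_left(3, 5, k=1)): [F, E, C, B, G, D, A]

Answer: [F, E, C, B, G, D, A]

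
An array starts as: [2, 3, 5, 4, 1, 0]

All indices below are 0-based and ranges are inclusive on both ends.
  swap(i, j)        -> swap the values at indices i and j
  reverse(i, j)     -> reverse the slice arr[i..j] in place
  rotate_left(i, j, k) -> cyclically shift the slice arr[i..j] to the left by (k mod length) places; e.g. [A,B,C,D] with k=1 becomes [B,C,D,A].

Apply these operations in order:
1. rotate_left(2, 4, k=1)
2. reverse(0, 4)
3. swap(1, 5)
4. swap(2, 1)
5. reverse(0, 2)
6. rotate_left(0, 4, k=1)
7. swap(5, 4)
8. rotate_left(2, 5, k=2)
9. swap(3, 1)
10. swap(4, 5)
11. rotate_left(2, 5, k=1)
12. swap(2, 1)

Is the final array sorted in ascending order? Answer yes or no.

After 1 (rotate_left(2, 4, k=1)): [2, 3, 4, 1, 5, 0]
After 2 (reverse(0, 4)): [5, 1, 4, 3, 2, 0]
After 3 (swap(1, 5)): [5, 0, 4, 3, 2, 1]
After 4 (swap(2, 1)): [5, 4, 0, 3, 2, 1]
After 5 (reverse(0, 2)): [0, 4, 5, 3, 2, 1]
After 6 (rotate_left(0, 4, k=1)): [4, 5, 3, 2, 0, 1]
After 7 (swap(5, 4)): [4, 5, 3, 2, 1, 0]
After 8 (rotate_left(2, 5, k=2)): [4, 5, 1, 0, 3, 2]
After 9 (swap(3, 1)): [4, 0, 1, 5, 3, 2]
After 10 (swap(4, 5)): [4, 0, 1, 5, 2, 3]
After 11 (rotate_left(2, 5, k=1)): [4, 0, 5, 2, 3, 1]
After 12 (swap(2, 1)): [4, 5, 0, 2, 3, 1]

Answer: no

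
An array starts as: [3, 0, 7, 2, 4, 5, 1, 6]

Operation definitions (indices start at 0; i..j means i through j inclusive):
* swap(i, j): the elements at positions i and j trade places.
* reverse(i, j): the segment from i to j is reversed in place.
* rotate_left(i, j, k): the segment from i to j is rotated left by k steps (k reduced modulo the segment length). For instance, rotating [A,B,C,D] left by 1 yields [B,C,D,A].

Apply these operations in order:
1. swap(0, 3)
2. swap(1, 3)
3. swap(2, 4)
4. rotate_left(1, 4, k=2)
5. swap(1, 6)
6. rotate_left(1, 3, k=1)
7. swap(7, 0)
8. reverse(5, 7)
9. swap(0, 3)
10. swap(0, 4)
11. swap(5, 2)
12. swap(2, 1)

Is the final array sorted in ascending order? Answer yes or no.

Answer: no

Derivation:
After 1 (swap(0, 3)): [2, 0, 7, 3, 4, 5, 1, 6]
After 2 (swap(1, 3)): [2, 3, 7, 0, 4, 5, 1, 6]
After 3 (swap(2, 4)): [2, 3, 4, 0, 7, 5, 1, 6]
After 4 (rotate_left(1, 4, k=2)): [2, 0, 7, 3, 4, 5, 1, 6]
After 5 (swap(1, 6)): [2, 1, 7, 3, 4, 5, 0, 6]
After 6 (rotate_left(1, 3, k=1)): [2, 7, 3, 1, 4, 5, 0, 6]
After 7 (swap(7, 0)): [6, 7, 3, 1, 4, 5, 0, 2]
After 8 (reverse(5, 7)): [6, 7, 3, 1, 4, 2, 0, 5]
After 9 (swap(0, 3)): [1, 7, 3, 6, 4, 2, 0, 5]
After 10 (swap(0, 4)): [4, 7, 3, 6, 1, 2, 0, 5]
After 11 (swap(5, 2)): [4, 7, 2, 6, 1, 3, 0, 5]
After 12 (swap(2, 1)): [4, 2, 7, 6, 1, 3, 0, 5]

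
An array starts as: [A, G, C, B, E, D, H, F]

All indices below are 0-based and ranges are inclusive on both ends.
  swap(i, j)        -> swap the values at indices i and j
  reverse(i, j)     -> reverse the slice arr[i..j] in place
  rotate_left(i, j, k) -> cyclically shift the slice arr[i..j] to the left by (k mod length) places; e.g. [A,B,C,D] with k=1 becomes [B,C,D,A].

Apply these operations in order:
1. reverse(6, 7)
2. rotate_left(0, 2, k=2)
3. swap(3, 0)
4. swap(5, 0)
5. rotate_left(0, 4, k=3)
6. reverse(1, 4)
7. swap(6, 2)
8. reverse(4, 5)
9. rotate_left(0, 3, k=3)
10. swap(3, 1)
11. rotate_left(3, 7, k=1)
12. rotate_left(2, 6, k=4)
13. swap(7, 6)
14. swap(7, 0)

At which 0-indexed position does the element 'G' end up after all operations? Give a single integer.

Answer: 3

Derivation:
After 1 (reverse(6, 7)): [A, G, C, B, E, D, F, H]
After 2 (rotate_left(0, 2, k=2)): [C, A, G, B, E, D, F, H]
After 3 (swap(3, 0)): [B, A, G, C, E, D, F, H]
After 4 (swap(5, 0)): [D, A, G, C, E, B, F, H]
After 5 (rotate_left(0, 4, k=3)): [C, E, D, A, G, B, F, H]
After 6 (reverse(1, 4)): [C, G, A, D, E, B, F, H]
After 7 (swap(6, 2)): [C, G, F, D, E, B, A, H]
After 8 (reverse(4, 5)): [C, G, F, D, B, E, A, H]
After 9 (rotate_left(0, 3, k=3)): [D, C, G, F, B, E, A, H]
After 10 (swap(3, 1)): [D, F, G, C, B, E, A, H]
After 11 (rotate_left(3, 7, k=1)): [D, F, G, B, E, A, H, C]
After 12 (rotate_left(2, 6, k=4)): [D, F, H, G, B, E, A, C]
After 13 (swap(7, 6)): [D, F, H, G, B, E, C, A]
After 14 (swap(7, 0)): [A, F, H, G, B, E, C, D]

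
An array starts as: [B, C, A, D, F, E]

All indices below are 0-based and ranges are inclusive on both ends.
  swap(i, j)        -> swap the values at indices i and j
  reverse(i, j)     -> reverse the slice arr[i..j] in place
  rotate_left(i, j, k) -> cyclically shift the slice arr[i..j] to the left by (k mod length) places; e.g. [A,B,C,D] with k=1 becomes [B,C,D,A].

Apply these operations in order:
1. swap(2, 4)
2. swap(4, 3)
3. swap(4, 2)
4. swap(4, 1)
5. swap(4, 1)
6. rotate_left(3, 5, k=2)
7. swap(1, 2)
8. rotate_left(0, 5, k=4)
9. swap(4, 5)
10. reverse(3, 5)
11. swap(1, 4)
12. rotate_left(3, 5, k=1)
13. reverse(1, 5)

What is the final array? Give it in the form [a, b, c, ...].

Answer: [A, C, D, F, B, E]

Derivation:
After 1 (swap(2, 4)): [B, C, F, D, A, E]
After 2 (swap(4, 3)): [B, C, F, A, D, E]
After 3 (swap(4, 2)): [B, C, D, A, F, E]
After 4 (swap(4, 1)): [B, F, D, A, C, E]
After 5 (swap(4, 1)): [B, C, D, A, F, E]
After 6 (rotate_left(3, 5, k=2)): [B, C, D, E, A, F]
After 7 (swap(1, 2)): [B, D, C, E, A, F]
After 8 (rotate_left(0, 5, k=4)): [A, F, B, D, C, E]
After 9 (swap(4, 5)): [A, F, B, D, E, C]
After 10 (reverse(3, 5)): [A, F, B, C, E, D]
After 11 (swap(1, 4)): [A, E, B, C, F, D]
After 12 (rotate_left(3, 5, k=1)): [A, E, B, F, D, C]
After 13 (reverse(1, 5)): [A, C, D, F, B, E]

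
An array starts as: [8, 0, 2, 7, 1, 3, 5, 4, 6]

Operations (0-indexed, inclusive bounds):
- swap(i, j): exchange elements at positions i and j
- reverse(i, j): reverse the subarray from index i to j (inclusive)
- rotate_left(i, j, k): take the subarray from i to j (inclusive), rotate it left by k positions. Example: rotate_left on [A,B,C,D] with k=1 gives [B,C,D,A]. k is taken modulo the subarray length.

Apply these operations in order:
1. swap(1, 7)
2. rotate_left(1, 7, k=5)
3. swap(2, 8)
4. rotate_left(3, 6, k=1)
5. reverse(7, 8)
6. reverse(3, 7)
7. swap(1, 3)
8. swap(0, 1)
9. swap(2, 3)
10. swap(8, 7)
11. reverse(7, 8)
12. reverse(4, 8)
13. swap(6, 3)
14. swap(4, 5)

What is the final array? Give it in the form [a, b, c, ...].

Answer: [0, 8, 5, 7, 2, 3, 6, 1, 4]

Derivation:
After 1 (swap(1, 7)): [8, 4, 2, 7, 1, 3, 5, 0, 6]
After 2 (rotate_left(1, 7, k=5)): [8, 5, 0, 4, 2, 7, 1, 3, 6]
After 3 (swap(2, 8)): [8, 5, 6, 4, 2, 7, 1, 3, 0]
After 4 (rotate_left(3, 6, k=1)): [8, 5, 6, 2, 7, 1, 4, 3, 0]
After 5 (reverse(7, 8)): [8, 5, 6, 2, 7, 1, 4, 0, 3]
After 6 (reverse(3, 7)): [8, 5, 6, 0, 4, 1, 7, 2, 3]
After 7 (swap(1, 3)): [8, 0, 6, 5, 4, 1, 7, 2, 3]
After 8 (swap(0, 1)): [0, 8, 6, 5, 4, 1, 7, 2, 3]
After 9 (swap(2, 3)): [0, 8, 5, 6, 4, 1, 7, 2, 3]
After 10 (swap(8, 7)): [0, 8, 5, 6, 4, 1, 7, 3, 2]
After 11 (reverse(7, 8)): [0, 8, 5, 6, 4, 1, 7, 2, 3]
After 12 (reverse(4, 8)): [0, 8, 5, 6, 3, 2, 7, 1, 4]
After 13 (swap(6, 3)): [0, 8, 5, 7, 3, 2, 6, 1, 4]
After 14 (swap(4, 5)): [0, 8, 5, 7, 2, 3, 6, 1, 4]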